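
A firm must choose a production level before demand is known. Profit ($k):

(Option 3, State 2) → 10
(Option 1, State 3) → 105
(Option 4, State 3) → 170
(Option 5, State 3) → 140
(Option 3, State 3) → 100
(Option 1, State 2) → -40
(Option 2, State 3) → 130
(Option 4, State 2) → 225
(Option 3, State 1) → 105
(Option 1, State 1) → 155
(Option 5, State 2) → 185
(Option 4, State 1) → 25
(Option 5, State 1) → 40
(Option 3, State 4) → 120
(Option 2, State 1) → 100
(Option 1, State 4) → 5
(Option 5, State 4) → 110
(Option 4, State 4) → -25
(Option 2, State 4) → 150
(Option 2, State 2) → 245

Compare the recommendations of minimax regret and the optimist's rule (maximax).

Column bests: State 1=155, State 2=245, State 3=170, State 4=150.
Option 1 regrets: 0, 285, 65, 145 → max 285
Option 2 regrets: 55, 0, 40, 0 → max 55
Option 3 regrets: 50, 235, 70, 30 → max 235
Option 4 regrets: 130, 20, 0, 175 → max 175
Option 5 regrets: 115, 60, 30, 40 → max 115
Smallest max regret = 55 → Option 2.
Row maxima: Option 1=155, Option 2=245, Option 3=120, Option 4=225, Option 5=185
Best best-case = 245 → Option 2.

minimax regret → Option 2; maximax → Option 2 (agree)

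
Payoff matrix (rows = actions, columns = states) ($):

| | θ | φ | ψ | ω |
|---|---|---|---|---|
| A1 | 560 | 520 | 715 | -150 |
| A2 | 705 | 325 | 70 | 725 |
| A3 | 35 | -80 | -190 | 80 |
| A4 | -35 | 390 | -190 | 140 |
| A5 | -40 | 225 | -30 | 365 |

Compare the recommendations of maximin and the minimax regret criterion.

Row minima: A1=-150, A2=70, A3=-190, A4=-190, A5=-40
Best worst-case = 70 → A2.
Column bests: θ=705, φ=520, ψ=715, ω=725.
A1 regrets: 145, 0, 0, 875 → max 875
A2 regrets: 0, 195, 645, 0 → max 645
A3 regrets: 670, 600, 905, 645 → max 905
A4 regrets: 740, 130, 905, 585 → max 905
A5 regrets: 745, 295, 745, 360 → max 745
Smallest max regret = 645 → A2.

maximin → A2; minimax regret → A2 (agree)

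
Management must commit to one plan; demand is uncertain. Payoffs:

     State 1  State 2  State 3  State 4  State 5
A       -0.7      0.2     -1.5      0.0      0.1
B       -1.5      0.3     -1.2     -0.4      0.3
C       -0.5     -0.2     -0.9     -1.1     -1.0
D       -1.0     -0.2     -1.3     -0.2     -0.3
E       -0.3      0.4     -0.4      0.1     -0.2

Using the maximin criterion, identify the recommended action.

Row minima: A=-1.5, B=-1.5, C=-1.1, D=-1.3, E=-0.4
Best worst-case = -0.4 → E.

E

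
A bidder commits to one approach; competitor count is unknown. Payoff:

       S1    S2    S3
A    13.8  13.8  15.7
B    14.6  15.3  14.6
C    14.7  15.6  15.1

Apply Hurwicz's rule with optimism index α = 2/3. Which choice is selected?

C

A: 2/3·15.7 + 1/3·13.8 = 226/15
B: 2/3·15.3 + 1/3·14.6 = 226/15
C: 2/3·15.6 + 1/3·14.7 = 15.3
Highest Hurwicz score = 15.3 → C.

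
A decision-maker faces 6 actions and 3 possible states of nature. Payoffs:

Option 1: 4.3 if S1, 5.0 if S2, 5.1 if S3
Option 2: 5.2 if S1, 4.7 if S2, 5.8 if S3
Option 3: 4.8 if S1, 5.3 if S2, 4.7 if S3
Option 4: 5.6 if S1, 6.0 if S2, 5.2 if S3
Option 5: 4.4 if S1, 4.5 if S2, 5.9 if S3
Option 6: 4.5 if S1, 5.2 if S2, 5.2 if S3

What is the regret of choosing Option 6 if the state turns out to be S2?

0.8

Best payoff under S2 is 6.0.
Regret = 6.0 − 5.2 = 0.8.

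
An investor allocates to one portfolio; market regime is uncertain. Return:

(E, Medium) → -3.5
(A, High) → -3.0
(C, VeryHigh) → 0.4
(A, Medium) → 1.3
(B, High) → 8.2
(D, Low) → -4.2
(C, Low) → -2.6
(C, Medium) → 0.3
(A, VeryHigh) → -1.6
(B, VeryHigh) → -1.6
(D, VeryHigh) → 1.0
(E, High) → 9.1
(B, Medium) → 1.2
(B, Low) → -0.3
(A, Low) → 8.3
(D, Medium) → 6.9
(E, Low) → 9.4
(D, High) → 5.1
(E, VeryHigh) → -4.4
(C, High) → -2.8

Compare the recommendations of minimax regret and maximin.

minimax regret → B; maximin → B (agree)

Column bests: Low=9.4, Medium=6.9, High=9.1, VeryHigh=1.0.
A regrets: 1.1, 5.6, 12.1, 2.6 → max 12.1
B regrets: 9.7, 5.7, 0.9, 2.6 → max 9.7
C regrets: 12.0, 6.6, 11.9, 0.6 → max 12.0
D regrets: 13.6, 0.0, 4.0, 0.0 → max 13.6
E regrets: 0.0, 10.4, 0.0, 5.4 → max 10.4
Smallest max regret = 9.7 → B.
Row minima: A=-3.0, B=-1.6, C=-2.8, D=-4.2, E=-4.4
Best worst-case = -1.6 → B.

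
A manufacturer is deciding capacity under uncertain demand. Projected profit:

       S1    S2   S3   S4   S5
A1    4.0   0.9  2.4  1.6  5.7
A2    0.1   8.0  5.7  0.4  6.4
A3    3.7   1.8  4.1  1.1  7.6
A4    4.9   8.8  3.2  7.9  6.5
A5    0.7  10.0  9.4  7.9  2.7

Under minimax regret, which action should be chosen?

Column bests: S1=4.9, S2=10.0, S3=9.4, S4=7.9, S5=7.6.
A1 regrets: 0.9, 9.1, 7.0, 6.3, 1.9 → max 9.1
A2 regrets: 4.8, 2.0, 3.7, 7.5, 1.2 → max 7.5
A3 regrets: 1.2, 8.2, 5.3, 6.8, 0.0 → max 8.2
A4 regrets: 0.0, 1.2, 6.2, 0.0, 1.1 → max 6.2
A5 regrets: 4.2, 0.0, 0.0, 0.0, 4.9 → max 4.9
Smallest max regret = 4.9 → A5.

A5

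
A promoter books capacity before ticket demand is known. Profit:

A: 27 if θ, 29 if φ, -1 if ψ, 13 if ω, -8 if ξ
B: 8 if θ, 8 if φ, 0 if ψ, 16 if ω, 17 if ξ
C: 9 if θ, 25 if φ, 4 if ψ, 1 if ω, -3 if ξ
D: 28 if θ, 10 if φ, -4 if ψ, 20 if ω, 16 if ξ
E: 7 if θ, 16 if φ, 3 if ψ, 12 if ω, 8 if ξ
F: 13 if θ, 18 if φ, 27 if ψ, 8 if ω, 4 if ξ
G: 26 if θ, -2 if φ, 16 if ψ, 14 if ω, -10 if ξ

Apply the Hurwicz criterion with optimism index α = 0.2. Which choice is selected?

A: 0.2·29 + 0.8·(-8) = -0.6
B: 0.2·17 + 0.8·0 = 3.4
C: 0.2·25 + 0.8·(-3) = 2.6
D: 0.2·28 + 0.8·(-4) = 2.4
E: 0.2·16 + 0.8·3 = 5.6
F: 0.2·27 + 0.8·4 = 8.6
G: 0.2·26 + 0.8·(-10) = -2.8
Highest Hurwicz score = 8.6 → F.

F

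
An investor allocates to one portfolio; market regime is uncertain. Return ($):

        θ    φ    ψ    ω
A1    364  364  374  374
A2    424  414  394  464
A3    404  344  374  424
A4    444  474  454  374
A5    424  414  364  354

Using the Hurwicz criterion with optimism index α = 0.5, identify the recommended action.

A2

A1: 0.5·374 + 0.5·364 = 369
A2: 0.5·464 + 0.5·394 = 429
A3: 0.5·424 + 0.5·344 = 384
A4: 0.5·474 + 0.5·374 = 424
A5: 0.5·424 + 0.5·354 = 389
Highest Hurwicz score = 429 → A2.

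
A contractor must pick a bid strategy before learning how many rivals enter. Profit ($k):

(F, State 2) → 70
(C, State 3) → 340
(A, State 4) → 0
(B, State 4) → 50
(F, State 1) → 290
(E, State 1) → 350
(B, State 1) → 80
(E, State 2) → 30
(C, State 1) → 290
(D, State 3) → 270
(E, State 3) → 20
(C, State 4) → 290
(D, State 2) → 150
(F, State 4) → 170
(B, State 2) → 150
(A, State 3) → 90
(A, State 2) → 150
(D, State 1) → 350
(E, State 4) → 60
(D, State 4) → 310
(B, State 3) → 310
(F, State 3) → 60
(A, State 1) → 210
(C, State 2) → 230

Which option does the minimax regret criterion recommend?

Column bests: State 1=350, State 2=230, State 3=340, State 4=310.
A regrets: 140, 80, 250, 310 → max 310
B regrets: 270, 80, 30, 260 → max 270
C regrets: 60, 0, 0, 20 → max 60
D regrets: 0, 80, 70, 0 → max 80
E regrets: 0, 200, 320, 250 → max 320
F regrets: 60, 160, 280, 140 → max 280
Smallest max regret = 60 → C.

C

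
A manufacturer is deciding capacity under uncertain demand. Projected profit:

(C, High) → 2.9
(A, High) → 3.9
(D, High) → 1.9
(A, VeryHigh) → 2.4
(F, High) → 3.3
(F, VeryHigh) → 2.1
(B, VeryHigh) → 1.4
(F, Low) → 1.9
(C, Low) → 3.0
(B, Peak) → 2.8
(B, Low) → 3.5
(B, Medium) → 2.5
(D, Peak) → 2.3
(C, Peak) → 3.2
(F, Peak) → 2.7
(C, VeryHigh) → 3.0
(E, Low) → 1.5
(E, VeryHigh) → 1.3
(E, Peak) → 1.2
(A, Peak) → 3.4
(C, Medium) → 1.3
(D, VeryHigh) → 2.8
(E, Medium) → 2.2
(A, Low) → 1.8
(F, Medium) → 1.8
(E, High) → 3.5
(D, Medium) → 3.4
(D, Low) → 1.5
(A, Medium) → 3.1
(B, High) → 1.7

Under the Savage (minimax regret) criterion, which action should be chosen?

F

Column bests: Low=3.5, Medium=3.4, High=3.9, VeryHigh=3.0, Peak=3.4.
A regrets: 1.7, 0.3, 0.0, 0.6, 0.0 → max 1.7
B regrets: 0.0, 0.9, 2.2, 1.6, 0.6 → max 2.2
C regrets: 0.5, 2.1, 1.0, 0.0, 0.2 → max 2.1
D regrets: 2.0, 0.0, 2.0, 0.2, 1.1 → max 2.0
E regrets: 2.0, 1.2, 0.4, 1.7, 2.2 → max 2.2
F regrets: 1.6, 1.6, 0.6, 0.9, 0.7 → max 1.6
Smallest max regret = 1.6 → F.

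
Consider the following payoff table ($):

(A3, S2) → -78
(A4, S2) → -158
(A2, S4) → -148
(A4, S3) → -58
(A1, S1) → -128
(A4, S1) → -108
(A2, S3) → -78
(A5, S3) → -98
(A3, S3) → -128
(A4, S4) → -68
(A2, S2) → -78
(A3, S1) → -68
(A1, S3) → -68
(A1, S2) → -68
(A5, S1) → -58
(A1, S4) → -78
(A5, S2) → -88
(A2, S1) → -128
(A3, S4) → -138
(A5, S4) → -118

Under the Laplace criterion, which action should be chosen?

A1

Row averages: A1=-85.5, A2=-108, A3=-103, A4=-98, A5=-90.5
Highest average = -85.5 → A1.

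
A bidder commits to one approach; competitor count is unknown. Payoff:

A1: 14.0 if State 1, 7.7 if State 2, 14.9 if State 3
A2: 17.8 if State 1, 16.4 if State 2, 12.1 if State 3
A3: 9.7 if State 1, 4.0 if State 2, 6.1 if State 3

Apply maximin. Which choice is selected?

Row minima: A1=7.7, A2=12.1, A3=4.0
Best worst-case = 12.1 → A2.

A2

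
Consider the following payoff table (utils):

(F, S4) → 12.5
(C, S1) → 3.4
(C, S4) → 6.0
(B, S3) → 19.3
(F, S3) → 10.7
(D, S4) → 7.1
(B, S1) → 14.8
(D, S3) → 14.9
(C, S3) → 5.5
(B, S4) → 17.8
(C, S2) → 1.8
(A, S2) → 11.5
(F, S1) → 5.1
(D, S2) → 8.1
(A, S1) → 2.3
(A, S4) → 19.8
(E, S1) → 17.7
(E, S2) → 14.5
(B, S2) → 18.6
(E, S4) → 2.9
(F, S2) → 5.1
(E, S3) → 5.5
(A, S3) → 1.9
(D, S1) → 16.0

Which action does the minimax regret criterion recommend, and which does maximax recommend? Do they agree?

Column bests: S1=17.7, S2=18.6, S3=19.3, S4=19.8.
A regrets: 15.4, 7.1, 17.4, 0.0 → max 17.4
B regrets: 2.9, 0.0, 0.0, 2.0 → max 2.9
C regrets: 14.3, 16.8, 13.8, 13.8 → max 16.8
D regrets: 1.7, 10.5, 4.4, 12.7 → max 12.7
E regrets: 0.0, 4.1, 13.8, 16.9 → max 16.9
F regrets: 12.6, 13.5, 8.6, 7.3 → max 13.5
Smallest max regret = 2.9 → B.
Row maxima: A=19.8, B=19.3, C=6.0, D=16.0, E=17.7, F=12.5
Best best-case = 19.8 → A.

minimax regret → B; maximax → A (disagree)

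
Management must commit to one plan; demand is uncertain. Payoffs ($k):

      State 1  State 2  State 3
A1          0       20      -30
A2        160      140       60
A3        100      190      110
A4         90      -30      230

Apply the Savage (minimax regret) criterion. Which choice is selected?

Column bests: State 1=160, State 2=190, State 3=230.
A1 regrets: 160, 170, 260 → max 260
A2 regrets: 0, 50, 170 → max 170
A3 regrets: 60, 0, 120 → max 120
A4 regrets: 70, 220, 0 → max 220
Smallest max regret = 120 → A3.

A3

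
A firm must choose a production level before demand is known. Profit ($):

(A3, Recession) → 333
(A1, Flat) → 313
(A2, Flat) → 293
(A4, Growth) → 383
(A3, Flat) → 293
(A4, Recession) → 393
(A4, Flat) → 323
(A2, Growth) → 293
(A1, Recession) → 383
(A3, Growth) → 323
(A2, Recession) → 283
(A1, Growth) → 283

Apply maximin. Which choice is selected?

A4

Row minima: A1=283, A2=283, A3=293, A4=323
Best worst-case = 323 → A4.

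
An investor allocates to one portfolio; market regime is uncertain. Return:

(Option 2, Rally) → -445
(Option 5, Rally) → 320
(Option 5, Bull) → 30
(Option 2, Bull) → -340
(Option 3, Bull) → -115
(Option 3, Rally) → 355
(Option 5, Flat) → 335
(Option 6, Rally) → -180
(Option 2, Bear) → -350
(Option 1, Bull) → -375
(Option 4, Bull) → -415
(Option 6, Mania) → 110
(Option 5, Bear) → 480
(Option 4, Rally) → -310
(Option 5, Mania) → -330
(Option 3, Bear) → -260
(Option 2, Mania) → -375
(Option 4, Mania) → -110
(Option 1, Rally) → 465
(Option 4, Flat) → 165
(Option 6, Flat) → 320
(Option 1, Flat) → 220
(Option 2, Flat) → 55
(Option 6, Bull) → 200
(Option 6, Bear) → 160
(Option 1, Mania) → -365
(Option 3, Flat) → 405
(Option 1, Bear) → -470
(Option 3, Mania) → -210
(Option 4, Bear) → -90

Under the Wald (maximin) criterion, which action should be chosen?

Row minima: Option 1=-470, Option 2=-445, Option 3=-260, Option 4=-415, Option 5=-330, Option 6=-180
Best worst-case = -180 → Option 6.

Option 6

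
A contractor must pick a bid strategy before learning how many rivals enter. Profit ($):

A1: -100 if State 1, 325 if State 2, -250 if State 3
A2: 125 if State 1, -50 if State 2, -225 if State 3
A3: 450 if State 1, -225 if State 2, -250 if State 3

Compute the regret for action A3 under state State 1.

0

Best payoff under State 1 is 450.
Regret = 450 − 450 = 0.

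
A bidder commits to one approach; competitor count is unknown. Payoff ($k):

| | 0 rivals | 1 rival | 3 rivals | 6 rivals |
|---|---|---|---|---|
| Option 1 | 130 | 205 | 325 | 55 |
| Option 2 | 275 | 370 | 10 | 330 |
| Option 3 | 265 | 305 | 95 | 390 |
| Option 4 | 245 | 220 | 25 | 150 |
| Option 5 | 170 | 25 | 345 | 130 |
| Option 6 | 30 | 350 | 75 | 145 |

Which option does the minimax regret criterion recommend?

Option 3

Column bests: 0 rivals=275, 1 rival=370, 3 rivals=345, 6 rivals=390.
Option 1 regrets: 145, 165, 20, 335 → max 335
Option 2 regrets: 0, 0, 335, 60 → max 335
Option 3 regrets: 10, 65, 250, 0 → max 250
Option 4 regrets: 30, 150, 320, 240 → max 320
Option 5 regrets: 105, 345, 0, 260 → max 345
Option 6 regrets: 245, 20, 270, 245 → max 270
Smallest max regret = 250 → Option 3.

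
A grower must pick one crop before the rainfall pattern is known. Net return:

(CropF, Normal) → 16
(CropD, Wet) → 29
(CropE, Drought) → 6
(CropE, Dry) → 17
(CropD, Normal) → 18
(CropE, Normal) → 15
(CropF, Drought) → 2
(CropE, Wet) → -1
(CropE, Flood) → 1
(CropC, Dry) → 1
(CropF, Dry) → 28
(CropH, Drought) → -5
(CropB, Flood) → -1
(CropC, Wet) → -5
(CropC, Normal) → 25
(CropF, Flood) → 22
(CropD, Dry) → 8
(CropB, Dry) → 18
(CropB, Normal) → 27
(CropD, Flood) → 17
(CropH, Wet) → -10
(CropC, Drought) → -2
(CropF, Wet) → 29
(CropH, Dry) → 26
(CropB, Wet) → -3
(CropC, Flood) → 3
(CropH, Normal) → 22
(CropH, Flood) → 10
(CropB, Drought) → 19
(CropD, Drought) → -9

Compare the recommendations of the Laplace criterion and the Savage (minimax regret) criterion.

laplace → CropF; minimax regret → CropF (agree)

Row averages: CropD=12.6, CropC=4.4, CropB=12, CropH=8.6, CropE=7.6, CropF=19.4
Highest average = 19.4 → CropF.
Column bests: Drought=19, Dry=28, Normal=27, Wet=29, Flood=22.
CropD regrets: 28, 20, 9, 0, 5 → max 28
CropC regrets: 21, 27, 2, 34, 19 → max 34
CropB regrets: 0, 10, 0, 32, 23 → max 32
CropH regrets: 24, 2, 5, 39, 12 → max 39
CropE regrets: 13, 11, 12, 30, 21 → max 30
CropF regrets: 17, 0, 11, 0, 0 → max 17
Smallest max regret = 17 → CropF.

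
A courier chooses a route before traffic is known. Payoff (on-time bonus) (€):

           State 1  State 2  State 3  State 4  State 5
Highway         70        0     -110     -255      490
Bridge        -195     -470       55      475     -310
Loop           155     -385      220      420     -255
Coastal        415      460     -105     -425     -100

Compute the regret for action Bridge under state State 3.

Best payoff under State 3 is 220.
Regret = 220 − 55 = 165.

165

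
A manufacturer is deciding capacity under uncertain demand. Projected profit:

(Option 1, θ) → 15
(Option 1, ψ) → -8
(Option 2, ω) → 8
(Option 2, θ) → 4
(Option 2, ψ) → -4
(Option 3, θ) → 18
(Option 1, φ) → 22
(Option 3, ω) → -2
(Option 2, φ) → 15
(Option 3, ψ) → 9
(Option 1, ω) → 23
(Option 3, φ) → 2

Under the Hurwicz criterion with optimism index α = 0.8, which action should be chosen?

Option 1

Option 1: 0.8·23 + 0.2·(-8) = 16.8
Option 2: 0.8·15 + 0.2·(-4) = 11.2
Option 3: 0.8·18 + 0.2·(-2) = 14
Highest Hurwicz score = 16.8 → Option 1.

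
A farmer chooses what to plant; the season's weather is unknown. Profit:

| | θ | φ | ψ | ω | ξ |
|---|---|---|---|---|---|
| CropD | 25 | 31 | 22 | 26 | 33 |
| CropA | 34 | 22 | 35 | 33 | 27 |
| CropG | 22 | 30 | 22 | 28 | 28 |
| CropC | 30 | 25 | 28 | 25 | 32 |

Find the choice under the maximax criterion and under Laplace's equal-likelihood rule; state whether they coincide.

Row maxima: CropD=33, CropA=35, CropG=30, CropC=32
Best best-case = 35 → CropA.
Row averages: CropD=27.4, CropA=30.2, CropG=26, CropC=28
Highest average = 30.2 → CropA.

maximax → CropA; laplace → CropA (agree)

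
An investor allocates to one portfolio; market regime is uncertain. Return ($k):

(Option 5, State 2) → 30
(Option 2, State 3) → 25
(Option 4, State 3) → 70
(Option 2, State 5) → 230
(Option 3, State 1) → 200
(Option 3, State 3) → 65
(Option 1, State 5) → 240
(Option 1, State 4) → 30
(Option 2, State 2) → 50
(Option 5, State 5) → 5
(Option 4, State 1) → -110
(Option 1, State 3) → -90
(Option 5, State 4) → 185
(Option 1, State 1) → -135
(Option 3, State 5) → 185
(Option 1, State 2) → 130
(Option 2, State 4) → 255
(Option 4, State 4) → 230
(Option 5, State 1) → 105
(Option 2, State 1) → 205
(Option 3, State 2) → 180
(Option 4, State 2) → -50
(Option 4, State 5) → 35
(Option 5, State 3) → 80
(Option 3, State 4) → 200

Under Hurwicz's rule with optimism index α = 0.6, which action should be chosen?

Option 2

Option 1: 0.6·240 + 0.4·(-135) = 90
Option 2: 0.6·255 + 0.4·25 = 163
Option 3: 0.6·200 + 0.4·65 = 146
Option 4: 0.6·230 + 0.4·(-110) = 94
Option 5: 0.6·185 + 0.4·5 = 113
Highest Hurwicz score = 163 → Option 2.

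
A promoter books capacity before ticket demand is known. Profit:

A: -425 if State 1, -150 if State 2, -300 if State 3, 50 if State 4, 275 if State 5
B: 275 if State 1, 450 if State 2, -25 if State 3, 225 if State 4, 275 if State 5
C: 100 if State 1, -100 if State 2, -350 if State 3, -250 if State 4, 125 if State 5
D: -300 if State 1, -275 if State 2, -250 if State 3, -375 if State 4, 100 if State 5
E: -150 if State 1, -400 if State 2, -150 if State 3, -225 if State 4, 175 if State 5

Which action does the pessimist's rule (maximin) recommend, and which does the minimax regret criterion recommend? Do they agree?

Row minima: A=-425, B=-25, C=-350, D=-375, E=-400
Best worst-case = -25 → B.
Column bests: State 1=275, State 2=450, State 3=-25, State 4=225, State 5=275.
A regrets: 700, 600, 275, 175, 0 → max 700
B regrets: 0, 0, 0, 0, 0 → max 0
C regrets: 175, 550, 325, 475, 150 → max 550
D regrets: 575, 725, 225, 600, 175 → max 725
E regrets: 425, 850, 125, 450, 100 → max 850
Smallest max regret = 0 → B.

maximin → B; minimax regret → B (agree)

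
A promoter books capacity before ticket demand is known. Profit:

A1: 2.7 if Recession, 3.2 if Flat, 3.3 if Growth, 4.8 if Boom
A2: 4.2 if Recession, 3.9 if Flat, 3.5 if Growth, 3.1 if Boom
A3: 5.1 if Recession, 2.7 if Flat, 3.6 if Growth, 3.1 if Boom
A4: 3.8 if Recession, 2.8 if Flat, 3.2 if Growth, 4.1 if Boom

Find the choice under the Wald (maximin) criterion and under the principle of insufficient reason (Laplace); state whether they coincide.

Row minima: A1=2.7, A2=3.1, A3=2.7, A4=2.8
Best worst-case = 3.1 → A2.
Row averages: A1=3.5, A2=3.675, A3=3.625, A4=3.475
Highest average = 3.675 → A2.

maximin → A2; laplace → A2 (agree)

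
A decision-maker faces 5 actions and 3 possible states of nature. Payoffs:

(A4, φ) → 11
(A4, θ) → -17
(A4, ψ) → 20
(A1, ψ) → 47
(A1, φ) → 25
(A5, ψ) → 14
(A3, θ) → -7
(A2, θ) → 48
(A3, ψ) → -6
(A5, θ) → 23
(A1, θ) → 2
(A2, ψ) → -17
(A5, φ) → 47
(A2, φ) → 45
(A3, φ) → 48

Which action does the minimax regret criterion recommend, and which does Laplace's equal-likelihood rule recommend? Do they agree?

minimax regret → A5; laplace → A5 (agree)

Column bests: θ=48, φ=48, ψ=47.
A1 regrets: 46, 23, 0 → max 46
A2 regrets: 0, 3, 64 → max 64
A3 regrets: 55, 0, 53 → max 55
A4 regrets: 65, 37, 27 → max 65
A5 regrets: 25, 1, 33 → max 33
Smallest max regret = 33 → A5.
Row averages: A1=74/3, A2=76/3, A3=35/3, A4=14/3, A5=28
Highest average = 28 → A5.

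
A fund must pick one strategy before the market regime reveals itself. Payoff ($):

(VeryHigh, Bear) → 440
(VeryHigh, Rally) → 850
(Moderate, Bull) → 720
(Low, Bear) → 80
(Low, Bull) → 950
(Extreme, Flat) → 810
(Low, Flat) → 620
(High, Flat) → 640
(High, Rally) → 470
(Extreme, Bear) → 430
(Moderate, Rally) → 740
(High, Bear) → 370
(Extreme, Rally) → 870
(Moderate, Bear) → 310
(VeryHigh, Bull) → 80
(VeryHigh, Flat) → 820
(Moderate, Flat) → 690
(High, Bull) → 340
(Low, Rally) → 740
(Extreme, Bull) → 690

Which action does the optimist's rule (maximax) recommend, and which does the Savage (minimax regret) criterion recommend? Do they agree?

maximax → Low; minimax regret → Moderate (disagree)

Row maxima: Low=950, Moderate=740, High=640, VeryHigh=850, Extreme=870
Best best-case = 950 → Low.
Column bests: Bear=440, Flat=820, Bull=950, Rally=870.
Low regrets: 360, 200, 0, 130 → max 360
Moderate regrets: 130, 130, 230, 130 → max 230
High regrets: 70, 180, 610, 400 → max 610
VeryHigh regrets: 0, 0, 870, 20 → max 870
Extreme regrets: 10, 10, 260, 0 → max 260
Smallest max regret = 230 → Moderate.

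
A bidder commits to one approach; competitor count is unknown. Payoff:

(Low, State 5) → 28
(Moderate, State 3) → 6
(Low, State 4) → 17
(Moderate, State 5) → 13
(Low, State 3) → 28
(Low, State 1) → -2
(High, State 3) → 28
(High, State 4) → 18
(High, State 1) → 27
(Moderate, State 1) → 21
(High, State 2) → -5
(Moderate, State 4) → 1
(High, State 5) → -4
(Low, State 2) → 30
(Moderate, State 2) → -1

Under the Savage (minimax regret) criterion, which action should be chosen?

Low

Column bests: State 1=27, State 2=30, State 3=28, State 4=18, State 5=28.
Low regrets: 29, 0, 0, 1, 0 → max 29
Moderate regrets: 6, 31, 22, 17, 15 → max 31
High regrets: 0, 35, 0, 0, 32 → max 35
Smallest max regret = 29 → Low.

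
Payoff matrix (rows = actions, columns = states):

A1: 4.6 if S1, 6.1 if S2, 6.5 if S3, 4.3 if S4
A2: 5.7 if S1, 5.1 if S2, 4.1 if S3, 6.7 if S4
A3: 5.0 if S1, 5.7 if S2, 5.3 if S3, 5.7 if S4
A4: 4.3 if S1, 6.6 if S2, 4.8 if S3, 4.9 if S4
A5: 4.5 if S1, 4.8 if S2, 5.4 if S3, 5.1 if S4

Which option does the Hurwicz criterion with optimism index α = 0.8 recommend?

A1: 0.8·6.5 + 0.2·4.3 = 6.06
A2: 0.8·6.7 + 0.2·4.1 = 6.18
A3: 0.8·5.7 + 0.2·5.0 = 5.56
A4: 0.8·6.6 + 0.2·4.3 = 6.14
A5: 0.8·5.4 + 0.2·4.5 = 5.22
Highest Hurwicz score = 6.18 → A2.

A2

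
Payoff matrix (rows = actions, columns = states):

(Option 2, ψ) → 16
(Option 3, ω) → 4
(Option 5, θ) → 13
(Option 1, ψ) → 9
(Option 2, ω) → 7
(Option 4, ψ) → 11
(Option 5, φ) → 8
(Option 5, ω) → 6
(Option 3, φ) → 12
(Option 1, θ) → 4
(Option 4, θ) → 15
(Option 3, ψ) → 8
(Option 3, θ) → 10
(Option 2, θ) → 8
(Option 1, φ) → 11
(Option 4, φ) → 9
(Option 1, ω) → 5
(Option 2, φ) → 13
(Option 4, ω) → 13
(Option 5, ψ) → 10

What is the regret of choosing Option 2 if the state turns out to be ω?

6

Best payoff under ω is 13.
Regret = 13 − 7 = 6.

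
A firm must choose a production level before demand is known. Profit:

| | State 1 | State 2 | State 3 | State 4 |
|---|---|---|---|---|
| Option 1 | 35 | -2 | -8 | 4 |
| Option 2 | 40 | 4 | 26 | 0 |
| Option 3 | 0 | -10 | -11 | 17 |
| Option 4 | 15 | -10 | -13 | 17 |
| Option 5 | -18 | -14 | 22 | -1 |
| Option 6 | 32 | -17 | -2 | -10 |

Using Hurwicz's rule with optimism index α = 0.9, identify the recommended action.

Option 2

Option 1: 0.9·35 + 0.1·(-8) = 30.7
Option 2: 0.9·40 + 0.1·0 = 36
Option 3: 0.9·17 + 0.1·(-11) = 14.2
Option 4: 0.9·17 + 0.1·(-13) = 14
Option 5: 0.9·22 + 0.1·(-18) = 18
Option 6: 0.9·32 + 0.1·(-17) = 27.1
Highest Hurwicz score = 36 → Option 2.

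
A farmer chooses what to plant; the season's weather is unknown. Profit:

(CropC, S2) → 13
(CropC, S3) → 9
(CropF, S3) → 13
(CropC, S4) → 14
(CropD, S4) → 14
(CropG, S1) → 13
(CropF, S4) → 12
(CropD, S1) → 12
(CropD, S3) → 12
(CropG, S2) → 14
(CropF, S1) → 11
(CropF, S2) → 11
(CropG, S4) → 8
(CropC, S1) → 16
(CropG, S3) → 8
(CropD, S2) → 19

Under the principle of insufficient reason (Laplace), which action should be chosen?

CropD

Row averages: CropF=11.75, CropD=14.25, CropG=10.75, CropC=13
Highest average = 14.25 → CropD.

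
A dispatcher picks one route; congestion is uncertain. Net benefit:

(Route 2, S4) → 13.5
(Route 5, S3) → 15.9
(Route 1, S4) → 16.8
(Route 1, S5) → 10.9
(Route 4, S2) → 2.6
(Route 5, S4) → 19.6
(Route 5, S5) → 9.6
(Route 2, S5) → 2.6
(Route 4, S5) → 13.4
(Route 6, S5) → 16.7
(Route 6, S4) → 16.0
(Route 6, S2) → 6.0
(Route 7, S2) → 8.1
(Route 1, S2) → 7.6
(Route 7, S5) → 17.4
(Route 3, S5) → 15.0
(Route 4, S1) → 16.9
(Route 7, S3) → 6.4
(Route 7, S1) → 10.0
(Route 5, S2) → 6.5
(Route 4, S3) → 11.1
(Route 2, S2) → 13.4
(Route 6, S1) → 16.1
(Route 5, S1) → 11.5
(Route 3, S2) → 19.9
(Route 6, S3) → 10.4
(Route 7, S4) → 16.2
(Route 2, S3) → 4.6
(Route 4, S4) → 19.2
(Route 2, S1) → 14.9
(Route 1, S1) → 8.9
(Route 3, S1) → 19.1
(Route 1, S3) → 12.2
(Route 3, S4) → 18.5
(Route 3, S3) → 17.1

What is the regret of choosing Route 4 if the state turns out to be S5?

4.0

Best payoff under S5 is 17.4.
Regret = 17.4 − 13.4 = 4.0.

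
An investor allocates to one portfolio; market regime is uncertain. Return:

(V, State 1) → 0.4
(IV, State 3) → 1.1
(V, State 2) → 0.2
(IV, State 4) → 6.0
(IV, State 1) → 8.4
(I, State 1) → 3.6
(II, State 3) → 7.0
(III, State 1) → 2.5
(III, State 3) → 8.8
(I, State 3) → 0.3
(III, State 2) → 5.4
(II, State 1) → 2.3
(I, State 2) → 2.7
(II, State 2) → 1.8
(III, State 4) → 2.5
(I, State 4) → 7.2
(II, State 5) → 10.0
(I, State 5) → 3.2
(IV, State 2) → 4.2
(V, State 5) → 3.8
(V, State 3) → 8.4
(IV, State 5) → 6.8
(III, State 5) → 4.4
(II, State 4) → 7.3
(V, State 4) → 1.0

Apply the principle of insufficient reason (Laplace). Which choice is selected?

II

Row averages: I=3.4, II=5.68, III=4.72, IV=5.3, V=2.76
Highest average = 5.68 → II.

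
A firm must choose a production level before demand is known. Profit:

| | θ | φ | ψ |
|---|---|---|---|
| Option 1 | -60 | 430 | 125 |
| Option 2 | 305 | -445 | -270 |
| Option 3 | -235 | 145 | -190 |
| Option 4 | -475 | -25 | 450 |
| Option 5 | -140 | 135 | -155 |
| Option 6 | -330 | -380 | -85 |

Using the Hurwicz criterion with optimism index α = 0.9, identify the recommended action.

Option 1

Option 1: 0.9·430 + 0.1·(-60) = 381
Option 2: 0.9·305 + 0.1·(-445) = 230
Option 3: 0.9·145 + 0.1·(-235) = 107
Option 4: 0.9·450 + 0.1·(-475) = 357.5
Option 5: 0.9·135 + 0.1·(-155) = 106
Option 6: 0.9·(-85) + 0.1·(-380) = -114.5
Highest Hurwicz score = 381 → Option 1.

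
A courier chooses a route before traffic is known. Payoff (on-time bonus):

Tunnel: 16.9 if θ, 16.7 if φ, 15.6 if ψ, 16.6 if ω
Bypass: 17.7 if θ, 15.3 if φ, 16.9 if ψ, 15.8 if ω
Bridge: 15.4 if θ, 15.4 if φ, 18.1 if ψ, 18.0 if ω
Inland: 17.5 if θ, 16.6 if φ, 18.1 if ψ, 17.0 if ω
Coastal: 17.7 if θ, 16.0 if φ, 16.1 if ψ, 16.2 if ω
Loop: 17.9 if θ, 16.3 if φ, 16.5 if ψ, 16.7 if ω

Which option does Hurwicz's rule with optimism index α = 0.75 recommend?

Inland

Tunnel: 0.75·16.9 + 0.25·15.6 = 16.575
Bypass: 0.75·17.7 + 0.25·15.3 = 17.1
Bridge: 0.75·18.1 + 0.25·15.4 = 17.425
Inland: 0.75·18.1 + 0.25·16.6 = 17.725
Coastal: 0.75·17.7 + 0.25·16.0 = 17.275
Loop: 0.75·17.9 + 0.25·16.3 = 17.5
Highest Hurwicz score = 17.725 → Inland.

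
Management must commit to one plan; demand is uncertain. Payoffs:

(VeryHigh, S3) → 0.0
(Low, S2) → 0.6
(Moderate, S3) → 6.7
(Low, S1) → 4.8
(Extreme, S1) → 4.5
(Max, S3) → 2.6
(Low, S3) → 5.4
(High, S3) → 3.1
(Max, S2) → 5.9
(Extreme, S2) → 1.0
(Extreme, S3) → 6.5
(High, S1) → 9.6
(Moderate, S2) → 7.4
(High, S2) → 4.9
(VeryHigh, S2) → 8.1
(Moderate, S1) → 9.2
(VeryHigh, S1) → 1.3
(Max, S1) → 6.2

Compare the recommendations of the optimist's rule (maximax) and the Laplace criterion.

maximax → High; laplace → Moderate (disagree)

Row maxima: Low=5.4, Moderate=9.2, High=9.6, VeryHigh=8.1, Extreme=6.5, Max=6.2
Best best-case = 9.6 → High.
Row averages: Low=3.6, Moderate=233/30, High=88/15, VeryHigh=47/15, Extreme=4, Max=4.9
Highest average = 233/30 → Moderate.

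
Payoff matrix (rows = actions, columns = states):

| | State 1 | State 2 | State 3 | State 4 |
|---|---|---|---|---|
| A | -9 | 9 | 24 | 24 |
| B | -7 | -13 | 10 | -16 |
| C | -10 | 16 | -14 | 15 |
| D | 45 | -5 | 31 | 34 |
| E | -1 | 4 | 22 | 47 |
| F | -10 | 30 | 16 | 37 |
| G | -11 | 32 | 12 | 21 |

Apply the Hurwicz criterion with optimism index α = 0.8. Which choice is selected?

E

A: 0.8·24 + 0.2·(-9) = 17.4
B: 0.8·10 + 0.2·(-16) = 4.8
C: 0.8·16 + 0.2·(-14) = 10
D: 0.8·45 + 0.2·(-5) = 35
E: 0.8·47 + 0.2·(-1) = 37.4
F: 0.8·37 + 0.2·(-10) = 27.6
G: 0.8·32 + 0.2·(-11) = 23.4
Highest Hurwicz score = 37.4 → E.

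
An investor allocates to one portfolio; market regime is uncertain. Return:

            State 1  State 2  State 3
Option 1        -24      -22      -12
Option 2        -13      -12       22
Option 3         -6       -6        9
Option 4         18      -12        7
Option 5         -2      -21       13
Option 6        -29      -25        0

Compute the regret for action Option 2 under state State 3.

Best payoff under State 3 is 22.
Regret = 22 − 22 = 0.

0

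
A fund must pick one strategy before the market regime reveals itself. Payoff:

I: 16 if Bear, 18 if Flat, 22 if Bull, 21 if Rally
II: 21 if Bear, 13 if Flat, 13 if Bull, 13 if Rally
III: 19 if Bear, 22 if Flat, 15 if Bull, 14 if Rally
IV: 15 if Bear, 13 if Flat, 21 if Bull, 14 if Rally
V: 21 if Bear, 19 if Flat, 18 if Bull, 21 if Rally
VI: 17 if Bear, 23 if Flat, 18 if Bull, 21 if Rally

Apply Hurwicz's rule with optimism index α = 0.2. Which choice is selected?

V

I: 0.2·22 + 0.8·16 = 17.2
II: 0.2·21 + 0.8·13 = 14.6
III: 0.2·22 + 0.8·14 = 15.6
IV: 0.2·21 + 0.8·13 = 14.6
V: 0.2·21 + 0.8·18 = 18.6
VI: 0.2·23 + 0.8·17 = 18.2
Highest Hurwicz score = 18.6 → V.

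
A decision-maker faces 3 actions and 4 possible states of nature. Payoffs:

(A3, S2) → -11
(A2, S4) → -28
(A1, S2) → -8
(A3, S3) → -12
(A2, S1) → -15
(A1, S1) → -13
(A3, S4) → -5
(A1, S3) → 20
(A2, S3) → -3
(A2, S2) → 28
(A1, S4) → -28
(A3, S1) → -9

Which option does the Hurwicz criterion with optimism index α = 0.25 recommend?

A3

A1: 0.25·20 + 0.75·(-28) = -16
A2: 0.25·28 + 0.75·(-28) = -14
A3: 0.25·(-5) + 0.75·(-12) = -10.25
Highest Hurwicz score = -10.25 → A3.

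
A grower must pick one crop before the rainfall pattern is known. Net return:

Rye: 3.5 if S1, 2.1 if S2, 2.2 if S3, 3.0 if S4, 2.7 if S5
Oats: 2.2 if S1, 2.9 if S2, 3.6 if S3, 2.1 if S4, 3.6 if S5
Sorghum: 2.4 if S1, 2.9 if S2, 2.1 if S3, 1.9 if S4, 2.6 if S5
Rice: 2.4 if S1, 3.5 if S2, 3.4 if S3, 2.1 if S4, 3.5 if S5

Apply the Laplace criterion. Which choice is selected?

Rice

Row averages: Rye=2.7, Oats=2.88, Sorghum=2.38, Rice=2.98
Highest average = 2.98 → Rice.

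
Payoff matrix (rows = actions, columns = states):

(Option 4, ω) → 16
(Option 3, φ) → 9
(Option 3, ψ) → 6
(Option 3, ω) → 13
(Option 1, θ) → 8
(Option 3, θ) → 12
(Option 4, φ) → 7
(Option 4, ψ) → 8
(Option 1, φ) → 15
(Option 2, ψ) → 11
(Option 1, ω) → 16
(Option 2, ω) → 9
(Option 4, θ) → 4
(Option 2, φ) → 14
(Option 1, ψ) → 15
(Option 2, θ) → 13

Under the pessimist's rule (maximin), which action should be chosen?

Option 2

Row minima: Option 1=8, Option 2=9, Option 3=6, Option 4=4
Best worst-case = 9 → Option 2.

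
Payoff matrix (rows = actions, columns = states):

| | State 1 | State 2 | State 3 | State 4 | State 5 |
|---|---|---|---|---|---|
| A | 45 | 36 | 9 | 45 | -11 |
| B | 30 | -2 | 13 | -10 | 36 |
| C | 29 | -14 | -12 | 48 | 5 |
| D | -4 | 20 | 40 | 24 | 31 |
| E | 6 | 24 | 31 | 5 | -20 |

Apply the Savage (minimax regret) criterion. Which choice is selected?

A

Column bests: State 1=45, State 2=36, State 3=40, State 4=48, State 5=36.
A regrets: 0, 0, 31, 3, 47 → max 47
B regrets: 15, 38, 27, 58, 0 → max 58
C regrets: 16, 50, 52, 0, 31 → max 52
D regrets: 49, 16, 0, 24, 5 → max 49
E regrets: 39, 12, 9, 43, 56 → max 56
Smallest max regret = 47 → A.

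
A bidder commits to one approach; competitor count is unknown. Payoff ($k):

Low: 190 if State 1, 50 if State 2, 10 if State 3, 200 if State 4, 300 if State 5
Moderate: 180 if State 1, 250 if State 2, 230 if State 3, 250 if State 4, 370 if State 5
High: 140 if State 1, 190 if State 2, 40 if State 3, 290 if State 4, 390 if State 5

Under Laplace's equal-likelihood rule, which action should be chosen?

Row averages: Low=150, Moderate=256, High=210
Highest average = 256 → Moderate.

Moderate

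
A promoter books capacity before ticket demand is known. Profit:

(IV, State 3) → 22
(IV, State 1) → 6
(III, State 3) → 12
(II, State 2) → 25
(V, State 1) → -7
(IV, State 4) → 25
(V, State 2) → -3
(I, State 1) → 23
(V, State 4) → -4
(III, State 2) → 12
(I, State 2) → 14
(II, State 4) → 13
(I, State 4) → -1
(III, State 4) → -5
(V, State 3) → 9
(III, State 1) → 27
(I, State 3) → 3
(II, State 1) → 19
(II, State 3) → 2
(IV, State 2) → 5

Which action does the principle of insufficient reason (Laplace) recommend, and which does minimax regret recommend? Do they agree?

Row averages: I=9.75, II=14.75, III=11.5, IV=14.5, V=-1.25
Highest average = 14.75 → II.
Column bests: State 1=27, State 2=25, State 3=22, State 4=25.
I regrets: 4, 11, 19, 26 → max 26
II regrets: 8, 0, 20, 12 → max 20
III regrets: 0, 13, 10, 30 → max 30
IV regrets: 21, 20, 0, 0 → max 21
V regrets: 34, 28, 13, 29 → max 34
Smallest max regret = 20 → II.

laplace → II; minimax regret → II (agree)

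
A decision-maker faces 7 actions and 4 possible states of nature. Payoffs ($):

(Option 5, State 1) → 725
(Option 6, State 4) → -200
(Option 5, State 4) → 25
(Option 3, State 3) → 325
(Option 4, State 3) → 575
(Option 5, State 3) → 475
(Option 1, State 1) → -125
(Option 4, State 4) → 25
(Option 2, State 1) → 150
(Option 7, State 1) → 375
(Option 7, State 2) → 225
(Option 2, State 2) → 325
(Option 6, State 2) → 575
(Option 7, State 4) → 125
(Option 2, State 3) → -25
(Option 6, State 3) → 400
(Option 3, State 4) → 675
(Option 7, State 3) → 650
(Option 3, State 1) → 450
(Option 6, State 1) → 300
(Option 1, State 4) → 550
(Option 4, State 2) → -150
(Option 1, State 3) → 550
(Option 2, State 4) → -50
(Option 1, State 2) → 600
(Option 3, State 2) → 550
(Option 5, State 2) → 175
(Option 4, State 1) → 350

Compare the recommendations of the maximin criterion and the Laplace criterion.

Row minima: Option 1=-125, Option 2=-50, Option 3=325, Option 4=-150, Option 5=25, Option 6=-200, Option 7=125
Best worst-case = 325 → Option 3.
Row averages: Option 1=393.75, Option 2=100, Option 3=500, Option 4=200, Option 5=350, Option 6=268.75, Option 7=343.75
Highest average = 500 → Option 3.

maximin → Option 3; laplace → Option 3 (agree)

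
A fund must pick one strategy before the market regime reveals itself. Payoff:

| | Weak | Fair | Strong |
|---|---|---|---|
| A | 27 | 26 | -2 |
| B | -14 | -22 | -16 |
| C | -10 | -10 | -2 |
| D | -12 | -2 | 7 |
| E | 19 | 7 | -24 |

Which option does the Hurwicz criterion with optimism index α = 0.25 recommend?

A: 0.25·27 + 0.75·(-2) = 5.25
B: 0.25·(-14) + 0.75·(-22) = -20
C: 0.25·(-2) + 0.75·(-10) = -8
D: 0.25·7 + 0.75·(-12) = -7.25
E: 0.25·19 + 0.75·(-24) = -13.25
Highest Hurwicz score = 5.25 → A.

A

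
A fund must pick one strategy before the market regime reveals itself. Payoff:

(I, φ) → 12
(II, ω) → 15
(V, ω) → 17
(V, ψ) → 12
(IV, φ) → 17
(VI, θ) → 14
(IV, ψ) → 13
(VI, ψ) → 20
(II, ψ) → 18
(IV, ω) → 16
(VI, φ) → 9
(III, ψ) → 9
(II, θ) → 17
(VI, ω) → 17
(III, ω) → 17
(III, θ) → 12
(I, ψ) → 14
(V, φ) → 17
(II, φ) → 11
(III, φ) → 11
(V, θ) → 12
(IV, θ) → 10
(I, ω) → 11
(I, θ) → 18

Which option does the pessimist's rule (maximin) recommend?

Row minima: I=11, II=11, III=9, IV=10, V=12, VI=9
Best worst-case = 12 → V.

V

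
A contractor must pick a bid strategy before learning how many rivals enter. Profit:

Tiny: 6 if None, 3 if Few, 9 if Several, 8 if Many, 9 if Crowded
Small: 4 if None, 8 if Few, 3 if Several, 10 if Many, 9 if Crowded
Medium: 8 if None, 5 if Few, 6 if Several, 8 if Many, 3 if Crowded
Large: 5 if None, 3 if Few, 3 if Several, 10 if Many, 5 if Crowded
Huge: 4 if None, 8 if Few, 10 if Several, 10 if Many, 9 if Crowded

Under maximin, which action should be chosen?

Huge

Row minima: Tiny=3, Small=3, Medium=3, Large=3, Huge=4
Best worst-case = 4 → Huge.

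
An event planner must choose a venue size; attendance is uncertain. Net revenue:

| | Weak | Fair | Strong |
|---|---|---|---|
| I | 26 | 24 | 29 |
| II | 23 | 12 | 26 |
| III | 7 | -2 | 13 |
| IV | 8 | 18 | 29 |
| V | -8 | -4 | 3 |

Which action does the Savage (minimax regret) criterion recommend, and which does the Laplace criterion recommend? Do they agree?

minimax regret → I; laplace → I (agree)

Column bests: Weak=26, Fair=24, Strong=29.
I regrets: 0, 0, 0 → max 0
II regrets: 3, 12, 3 → max 12
III regrets: 19, 26, 16 → max 26
IV regrets: 18, 6, 0 → max 18
V regrets: 34, 28, 26 → max 34
Smallest max regret = 0 → I.
Row averages: I=79/3, II=61/3, III=6, IV=55/3, V=-3
Highest average = 79/3 → I.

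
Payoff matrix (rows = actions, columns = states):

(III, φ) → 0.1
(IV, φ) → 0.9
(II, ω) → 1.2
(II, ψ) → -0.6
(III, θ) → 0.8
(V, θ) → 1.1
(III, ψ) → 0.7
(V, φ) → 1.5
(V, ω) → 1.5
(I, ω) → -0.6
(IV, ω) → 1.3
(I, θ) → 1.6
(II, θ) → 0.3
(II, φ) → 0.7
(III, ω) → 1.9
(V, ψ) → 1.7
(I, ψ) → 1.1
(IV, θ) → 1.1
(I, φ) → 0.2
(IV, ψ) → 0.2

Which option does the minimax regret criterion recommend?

Column bests: θ=1.6, φ=1.5, ψ=1.7, ω=1.9.
I regrets: 0.0, 1.3, 0.6, 2.5 → max 2.5
II regrets: 1.3, 0.8, 2.3, 0.7 → max 2.3
III regrets: 0.8, 1.4, 1.0, 0.0 → max 1.4
IV regrets: 0.5, 0.6, 1.5, 0.6 → max 1.5
V regrets: 0.5, 0.0, 0.0, 0.4 → max 0.5
Smallest max regret = 0.5 → V.

V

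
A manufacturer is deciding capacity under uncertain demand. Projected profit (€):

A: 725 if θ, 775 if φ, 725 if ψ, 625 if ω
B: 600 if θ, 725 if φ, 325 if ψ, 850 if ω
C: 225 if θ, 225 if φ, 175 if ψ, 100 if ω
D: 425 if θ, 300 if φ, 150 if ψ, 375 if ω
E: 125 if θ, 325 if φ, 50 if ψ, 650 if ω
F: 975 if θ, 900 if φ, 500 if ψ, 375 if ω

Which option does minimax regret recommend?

Column bests: θ=975, φ=900, ψ=725, ω=850.
A regrets: 250, 125, 0, 225 → max 250
B regrets: 375, 175, 400, 0 → max 400
C regrets: 750, 675, 550, 750 → max 750
D regrets: 550, 600, 575, 475 → max 600
E regrets: 850, 575, 675, 200 → max 850
F regrets: 0, 0, 225, 475 → max 475
Smallest max regret = 250 → A.

A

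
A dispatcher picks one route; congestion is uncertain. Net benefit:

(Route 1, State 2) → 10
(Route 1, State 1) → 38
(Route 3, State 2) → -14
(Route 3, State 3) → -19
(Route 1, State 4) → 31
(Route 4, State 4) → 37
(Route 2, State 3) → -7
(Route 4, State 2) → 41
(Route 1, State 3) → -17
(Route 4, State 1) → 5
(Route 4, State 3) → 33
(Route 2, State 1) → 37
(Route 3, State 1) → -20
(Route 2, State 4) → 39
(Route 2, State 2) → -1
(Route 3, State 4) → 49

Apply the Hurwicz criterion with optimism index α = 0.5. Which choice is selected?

Route 4

Route 1: 0.5·38 + 0.5·(-17) = 10.5
Route 2: 0.5·39 + 0.5·(-7) = 16
Route 3: 0.5·49 + 0.5·(-20) = 14.5
Route 4: 0.5·41 + 0.5·5 = 23
Highest Hurwicz score = 23 → Route 4.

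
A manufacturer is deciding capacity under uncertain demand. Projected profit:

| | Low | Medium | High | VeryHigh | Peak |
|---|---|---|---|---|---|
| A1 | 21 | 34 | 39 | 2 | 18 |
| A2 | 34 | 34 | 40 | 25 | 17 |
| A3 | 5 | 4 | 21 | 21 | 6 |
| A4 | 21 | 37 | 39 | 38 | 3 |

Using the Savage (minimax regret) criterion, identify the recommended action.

Column bests: Low=34, Medium=37, High=40, VeryHigh=38, Peak=18.
A1 regrets: 13, 3, 1, 36, 0 → max 36
A2 regrets: 0, 3, 0, 13, 1 → max 13
A3 regrets: 29, 33, 19, 17, 12 → max 33
A4 regrets: 13, 0, 1, 0, 15 → max 15
Smallest max regret = 13 → A2.

A2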